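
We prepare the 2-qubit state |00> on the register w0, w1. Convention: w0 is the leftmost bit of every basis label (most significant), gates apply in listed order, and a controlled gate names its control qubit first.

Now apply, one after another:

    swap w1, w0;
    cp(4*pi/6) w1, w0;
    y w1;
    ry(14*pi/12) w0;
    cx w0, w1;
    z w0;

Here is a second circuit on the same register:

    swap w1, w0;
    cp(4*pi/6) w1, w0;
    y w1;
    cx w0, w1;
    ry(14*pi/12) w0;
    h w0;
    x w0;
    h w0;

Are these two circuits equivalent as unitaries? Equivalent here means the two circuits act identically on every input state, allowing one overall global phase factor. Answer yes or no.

No — the two circuits implement different unitaries, even allowing a global phase.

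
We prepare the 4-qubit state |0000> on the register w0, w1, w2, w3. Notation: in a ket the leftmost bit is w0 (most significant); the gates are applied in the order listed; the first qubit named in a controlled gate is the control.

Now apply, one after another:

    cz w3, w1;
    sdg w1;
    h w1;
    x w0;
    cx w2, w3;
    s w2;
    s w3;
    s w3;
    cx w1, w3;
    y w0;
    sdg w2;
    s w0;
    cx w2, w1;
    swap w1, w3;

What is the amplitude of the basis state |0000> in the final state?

The amplitude on |0000> is -sqrt(2)*I/2.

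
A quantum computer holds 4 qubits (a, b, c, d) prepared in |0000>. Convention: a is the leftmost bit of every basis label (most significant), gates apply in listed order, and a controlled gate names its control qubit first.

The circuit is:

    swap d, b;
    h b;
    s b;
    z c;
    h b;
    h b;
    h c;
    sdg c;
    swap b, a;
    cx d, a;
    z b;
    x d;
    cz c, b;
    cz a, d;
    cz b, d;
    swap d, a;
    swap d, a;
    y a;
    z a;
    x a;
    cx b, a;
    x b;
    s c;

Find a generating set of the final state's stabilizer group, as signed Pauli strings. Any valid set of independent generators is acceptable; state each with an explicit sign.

The stabilizer group can be generated by -YIII, +IIXI, -IZII, -IIIZ, among other valid generating sets.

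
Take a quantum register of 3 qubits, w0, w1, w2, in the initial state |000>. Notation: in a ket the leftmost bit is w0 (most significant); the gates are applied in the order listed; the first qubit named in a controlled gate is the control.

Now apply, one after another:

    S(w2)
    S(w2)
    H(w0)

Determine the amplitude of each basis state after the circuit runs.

The resulting statevector has amplitude sqrt(2)/2 on |000>, sqrt(2)/2 on |100>, and 0 on every other basis state.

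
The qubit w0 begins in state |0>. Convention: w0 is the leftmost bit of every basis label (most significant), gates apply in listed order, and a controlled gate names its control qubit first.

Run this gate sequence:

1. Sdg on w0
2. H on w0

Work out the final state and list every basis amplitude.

After the circuit, the state carries amplitude sqrt(2)/2 on |0>, sqrt(2)/2 on |1>.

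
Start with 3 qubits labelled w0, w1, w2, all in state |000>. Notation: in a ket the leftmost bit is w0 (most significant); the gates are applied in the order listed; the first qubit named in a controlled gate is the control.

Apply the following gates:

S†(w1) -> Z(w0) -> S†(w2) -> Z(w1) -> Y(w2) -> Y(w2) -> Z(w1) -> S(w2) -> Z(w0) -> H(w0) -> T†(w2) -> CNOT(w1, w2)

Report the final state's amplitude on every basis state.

The final amplitudes are sqrt(2)/2 on |000>, sqrt(2)/2 on |100>, and 0 on every other basis state.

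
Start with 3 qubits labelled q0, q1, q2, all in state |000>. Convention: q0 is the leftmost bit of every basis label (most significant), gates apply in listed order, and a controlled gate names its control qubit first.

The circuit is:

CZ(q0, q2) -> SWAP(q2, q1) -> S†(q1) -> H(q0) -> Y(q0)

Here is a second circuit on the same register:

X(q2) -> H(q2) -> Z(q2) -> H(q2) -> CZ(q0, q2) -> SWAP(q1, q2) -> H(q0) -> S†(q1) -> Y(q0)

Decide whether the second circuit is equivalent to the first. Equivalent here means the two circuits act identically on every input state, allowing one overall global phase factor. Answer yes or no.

Yes — the two circuits implement the same unitary up to a global phase.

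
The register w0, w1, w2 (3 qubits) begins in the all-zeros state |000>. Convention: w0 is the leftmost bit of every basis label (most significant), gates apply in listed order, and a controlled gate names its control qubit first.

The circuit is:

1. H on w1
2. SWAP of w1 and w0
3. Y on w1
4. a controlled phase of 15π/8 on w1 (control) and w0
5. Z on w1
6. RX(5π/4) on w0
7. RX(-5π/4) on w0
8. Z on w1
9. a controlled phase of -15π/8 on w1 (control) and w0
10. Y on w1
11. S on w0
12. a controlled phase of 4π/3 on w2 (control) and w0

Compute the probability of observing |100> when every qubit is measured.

The probability of measuring |100> is 1/2. Key observation: the block from step 3 through step 10 cancels to the identity and can be dropped.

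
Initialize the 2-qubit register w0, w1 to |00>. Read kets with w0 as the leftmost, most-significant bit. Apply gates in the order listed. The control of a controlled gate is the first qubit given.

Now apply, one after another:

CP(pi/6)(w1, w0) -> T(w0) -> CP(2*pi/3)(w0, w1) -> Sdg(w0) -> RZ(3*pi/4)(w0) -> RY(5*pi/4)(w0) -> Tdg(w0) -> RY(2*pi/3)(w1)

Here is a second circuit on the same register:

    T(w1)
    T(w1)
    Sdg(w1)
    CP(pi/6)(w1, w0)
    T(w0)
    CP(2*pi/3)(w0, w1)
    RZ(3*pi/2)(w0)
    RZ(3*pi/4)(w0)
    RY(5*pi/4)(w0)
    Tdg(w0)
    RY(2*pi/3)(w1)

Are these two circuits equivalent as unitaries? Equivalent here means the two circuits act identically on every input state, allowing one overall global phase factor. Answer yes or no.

Yes, they are equivalent — the unitaries differ by at most a global phase.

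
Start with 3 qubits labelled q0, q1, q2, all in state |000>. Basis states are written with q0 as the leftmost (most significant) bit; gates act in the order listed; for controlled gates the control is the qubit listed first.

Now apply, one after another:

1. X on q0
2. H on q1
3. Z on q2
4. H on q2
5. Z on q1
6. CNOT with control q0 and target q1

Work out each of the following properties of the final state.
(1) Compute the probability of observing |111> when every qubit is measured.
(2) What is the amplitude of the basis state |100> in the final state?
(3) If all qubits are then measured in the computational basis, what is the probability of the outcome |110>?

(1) A full measurement returns |111> with probability 1/4.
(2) The amplitude on |100> is -1/2.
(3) A full measurement returns |110> with probability 1/4.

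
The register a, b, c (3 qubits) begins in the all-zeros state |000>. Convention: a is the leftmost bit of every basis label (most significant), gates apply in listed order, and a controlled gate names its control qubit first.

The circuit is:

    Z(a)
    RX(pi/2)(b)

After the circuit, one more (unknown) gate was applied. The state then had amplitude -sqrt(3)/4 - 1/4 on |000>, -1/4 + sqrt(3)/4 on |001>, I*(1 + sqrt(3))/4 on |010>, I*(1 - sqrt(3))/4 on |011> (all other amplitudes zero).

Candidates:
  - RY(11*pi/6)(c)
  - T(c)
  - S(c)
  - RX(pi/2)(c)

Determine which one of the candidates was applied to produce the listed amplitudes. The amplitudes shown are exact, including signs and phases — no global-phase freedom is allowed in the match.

The unique candidate consistent with the amplitudes is RY(11*pi/6)(c).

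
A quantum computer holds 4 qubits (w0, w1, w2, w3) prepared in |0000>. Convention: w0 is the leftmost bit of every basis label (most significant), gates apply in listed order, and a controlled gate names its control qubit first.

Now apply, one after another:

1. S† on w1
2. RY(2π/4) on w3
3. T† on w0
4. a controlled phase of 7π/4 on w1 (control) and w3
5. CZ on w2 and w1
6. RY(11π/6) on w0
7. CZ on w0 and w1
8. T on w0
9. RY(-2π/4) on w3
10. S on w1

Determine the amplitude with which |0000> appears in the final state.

|0000> carries amplitude -sqrt(6)/4 - sqrt(2)/4 in the final state.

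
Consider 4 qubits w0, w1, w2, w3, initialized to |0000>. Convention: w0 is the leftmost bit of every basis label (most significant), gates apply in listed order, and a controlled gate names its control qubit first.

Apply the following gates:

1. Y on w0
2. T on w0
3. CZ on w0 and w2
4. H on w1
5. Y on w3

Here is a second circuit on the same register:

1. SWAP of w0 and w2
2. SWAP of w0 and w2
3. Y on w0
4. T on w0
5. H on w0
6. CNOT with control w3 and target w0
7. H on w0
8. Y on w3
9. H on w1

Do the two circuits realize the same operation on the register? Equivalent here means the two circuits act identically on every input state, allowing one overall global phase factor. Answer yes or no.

No, they are not equivalent — no single phase factor reconciles the two unitaries.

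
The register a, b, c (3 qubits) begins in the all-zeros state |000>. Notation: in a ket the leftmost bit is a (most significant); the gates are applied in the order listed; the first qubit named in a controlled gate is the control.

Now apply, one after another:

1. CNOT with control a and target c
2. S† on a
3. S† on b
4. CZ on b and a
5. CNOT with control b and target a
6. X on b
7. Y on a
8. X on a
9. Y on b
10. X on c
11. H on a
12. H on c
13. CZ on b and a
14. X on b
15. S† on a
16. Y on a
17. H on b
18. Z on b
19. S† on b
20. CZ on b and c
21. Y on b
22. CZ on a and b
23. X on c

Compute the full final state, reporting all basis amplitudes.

The resulting statevector has amplitude sqrt(2)/4 on |000>, sqrt(2)/4 on |001>, sqrt(2)*I/4 on |010>, -sqrt(2)*I/4 on |011>, -sqrt(2)*I/4 on |100>, -sqrt(2)*I/4 on |101>, -sqrt(2)/4 on |110>, sqrt(2)/4 on |111>.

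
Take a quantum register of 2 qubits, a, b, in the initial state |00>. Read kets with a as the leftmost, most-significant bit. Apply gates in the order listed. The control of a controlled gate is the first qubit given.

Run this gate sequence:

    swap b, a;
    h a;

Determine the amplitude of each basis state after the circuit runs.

The final amplitudes are sqrt(2)/2 on |00>, 0 on |01>, sqrt(2)/2 on |10>, 0 on |11>.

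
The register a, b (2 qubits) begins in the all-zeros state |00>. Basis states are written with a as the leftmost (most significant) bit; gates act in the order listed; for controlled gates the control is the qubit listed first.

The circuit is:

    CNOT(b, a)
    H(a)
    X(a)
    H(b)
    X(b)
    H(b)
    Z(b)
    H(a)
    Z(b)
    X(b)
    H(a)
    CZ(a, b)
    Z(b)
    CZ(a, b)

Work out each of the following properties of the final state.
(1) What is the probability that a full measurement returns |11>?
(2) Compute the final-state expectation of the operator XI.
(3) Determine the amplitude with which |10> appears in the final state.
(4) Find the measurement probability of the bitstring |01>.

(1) Outcome |11> occurs with probability 1/2. Key observation: gates 4-7 undo each other exactly, leaving only the rest of the circuit to track.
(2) The observable XI averages to 1.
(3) The final state's coefficient on |10> equals 0.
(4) The probability of measuring |01> is 1/2.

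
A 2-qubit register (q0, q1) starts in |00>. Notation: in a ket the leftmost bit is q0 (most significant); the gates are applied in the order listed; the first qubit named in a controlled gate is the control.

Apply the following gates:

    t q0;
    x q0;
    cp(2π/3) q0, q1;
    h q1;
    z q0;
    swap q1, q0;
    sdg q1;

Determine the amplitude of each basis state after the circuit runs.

After the circuit, the state carries amplitude 0 on |00>, sqrt(2)*I/2 on |01>, 0 on |10>, sqrt(2)*I/2 on |11>.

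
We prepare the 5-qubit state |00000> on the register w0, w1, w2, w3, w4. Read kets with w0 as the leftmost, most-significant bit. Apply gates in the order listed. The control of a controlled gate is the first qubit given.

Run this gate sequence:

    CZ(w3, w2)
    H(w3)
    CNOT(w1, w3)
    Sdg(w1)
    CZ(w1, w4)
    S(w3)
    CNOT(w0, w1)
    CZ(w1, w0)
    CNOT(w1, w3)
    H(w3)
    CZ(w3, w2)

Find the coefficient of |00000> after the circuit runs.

The final state's coefficient on |00000> equals 1/2 + I/2.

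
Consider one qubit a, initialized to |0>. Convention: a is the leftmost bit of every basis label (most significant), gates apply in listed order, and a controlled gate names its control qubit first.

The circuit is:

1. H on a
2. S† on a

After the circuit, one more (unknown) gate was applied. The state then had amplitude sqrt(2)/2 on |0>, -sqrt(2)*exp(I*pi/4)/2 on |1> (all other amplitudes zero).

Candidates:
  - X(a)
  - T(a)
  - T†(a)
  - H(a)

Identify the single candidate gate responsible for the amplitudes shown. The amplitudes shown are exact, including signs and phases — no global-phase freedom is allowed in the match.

It was T†(a) that produced the state shown.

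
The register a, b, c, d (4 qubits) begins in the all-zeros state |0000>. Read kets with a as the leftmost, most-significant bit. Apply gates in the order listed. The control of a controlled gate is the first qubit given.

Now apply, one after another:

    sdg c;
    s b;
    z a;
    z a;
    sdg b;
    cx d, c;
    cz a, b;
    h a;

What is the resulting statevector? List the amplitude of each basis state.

After the circuit, the state carries amplitude sqrt(2)/2 on |0000>, sqrt(2)/2 on |1000>, and 0 on every other basis state. Key observation: the block from step 2 through step 5 cancels to the identity and can be dropped.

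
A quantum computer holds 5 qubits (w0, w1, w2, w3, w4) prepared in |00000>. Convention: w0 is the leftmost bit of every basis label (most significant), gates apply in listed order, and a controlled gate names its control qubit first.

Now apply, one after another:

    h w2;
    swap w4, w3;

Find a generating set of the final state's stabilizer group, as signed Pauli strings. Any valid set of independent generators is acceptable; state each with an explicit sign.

The stabilizer group can be generated by +IIXII, +ZIIII, +IZIII, +IIIZI, +IIIIZ, among other valid generating sets.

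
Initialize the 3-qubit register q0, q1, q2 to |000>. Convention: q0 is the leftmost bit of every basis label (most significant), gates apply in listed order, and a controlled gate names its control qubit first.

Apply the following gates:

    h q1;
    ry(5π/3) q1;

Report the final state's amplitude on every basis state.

The final amplitudes are -sqrt(6)/4 - sqrt(2)/4 on |000>, -sqrt(6)/4 + sqrt(2)/4 on |010>, and 0 on every other basis state.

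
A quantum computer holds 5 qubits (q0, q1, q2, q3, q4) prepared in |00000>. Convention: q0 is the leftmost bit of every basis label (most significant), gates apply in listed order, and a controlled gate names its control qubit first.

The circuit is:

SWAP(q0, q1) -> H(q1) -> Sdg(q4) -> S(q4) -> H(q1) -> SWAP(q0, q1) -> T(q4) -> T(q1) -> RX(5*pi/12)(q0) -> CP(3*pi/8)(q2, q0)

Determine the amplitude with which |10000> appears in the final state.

The final state's coefficient on |10000> equals -I*sqrt(3*sqrt(2) + 6)/4 + I*sqrt(2 - sqrt(2))/4. Key observation: gates 1-6 undo each other exactly, leaving only the rest of the circuit to track.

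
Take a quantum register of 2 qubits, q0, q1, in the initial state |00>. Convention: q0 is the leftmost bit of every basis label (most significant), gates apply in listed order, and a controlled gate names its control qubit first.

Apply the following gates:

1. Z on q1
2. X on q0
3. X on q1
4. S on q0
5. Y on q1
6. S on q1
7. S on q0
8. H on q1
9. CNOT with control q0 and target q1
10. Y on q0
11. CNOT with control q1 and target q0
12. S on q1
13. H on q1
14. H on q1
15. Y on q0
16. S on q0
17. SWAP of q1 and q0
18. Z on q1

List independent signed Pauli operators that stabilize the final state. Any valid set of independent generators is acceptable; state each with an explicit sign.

The final state is stabilized by the group generated by +XX, -ZZ; other independent generating sets are equally valid.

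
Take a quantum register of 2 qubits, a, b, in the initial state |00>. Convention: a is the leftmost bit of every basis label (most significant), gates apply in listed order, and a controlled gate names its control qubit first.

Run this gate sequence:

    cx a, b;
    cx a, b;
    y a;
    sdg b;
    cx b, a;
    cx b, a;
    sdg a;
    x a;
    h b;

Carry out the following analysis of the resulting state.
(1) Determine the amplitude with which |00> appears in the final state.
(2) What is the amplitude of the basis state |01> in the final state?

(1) The final state's coefficient on |00> equals sqrt(2)/2.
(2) The final state's coefficient on |01> equals sqrt(2)/2.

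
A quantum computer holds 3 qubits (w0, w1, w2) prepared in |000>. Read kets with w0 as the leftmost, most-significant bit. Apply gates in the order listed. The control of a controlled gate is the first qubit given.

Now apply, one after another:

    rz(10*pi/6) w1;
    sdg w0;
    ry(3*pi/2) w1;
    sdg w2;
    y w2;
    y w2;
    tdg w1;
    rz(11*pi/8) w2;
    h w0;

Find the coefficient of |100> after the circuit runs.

|100> carries amplitude -exp(23*I*pi/48)/2 in the final state.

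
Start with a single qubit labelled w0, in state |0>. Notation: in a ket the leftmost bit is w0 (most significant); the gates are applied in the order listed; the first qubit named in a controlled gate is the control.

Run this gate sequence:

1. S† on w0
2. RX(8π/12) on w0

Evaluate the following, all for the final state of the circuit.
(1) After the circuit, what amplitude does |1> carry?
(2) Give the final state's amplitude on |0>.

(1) |1> carries amplitude -sqrt(3)*I/2 in the final state.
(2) The amplitude on |0> is 1/2.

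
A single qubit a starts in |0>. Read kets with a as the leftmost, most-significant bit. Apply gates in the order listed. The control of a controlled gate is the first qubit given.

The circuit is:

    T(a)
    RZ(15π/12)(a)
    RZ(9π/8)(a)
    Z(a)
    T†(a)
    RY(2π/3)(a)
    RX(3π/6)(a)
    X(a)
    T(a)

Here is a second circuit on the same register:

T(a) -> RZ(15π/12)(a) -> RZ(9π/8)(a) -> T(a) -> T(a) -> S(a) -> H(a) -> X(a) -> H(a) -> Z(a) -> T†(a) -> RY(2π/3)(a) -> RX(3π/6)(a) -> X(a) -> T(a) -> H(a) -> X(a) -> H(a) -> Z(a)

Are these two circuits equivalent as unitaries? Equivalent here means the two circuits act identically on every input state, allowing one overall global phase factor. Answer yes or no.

Yes — the two circuits implement the same unitary up to a global phase.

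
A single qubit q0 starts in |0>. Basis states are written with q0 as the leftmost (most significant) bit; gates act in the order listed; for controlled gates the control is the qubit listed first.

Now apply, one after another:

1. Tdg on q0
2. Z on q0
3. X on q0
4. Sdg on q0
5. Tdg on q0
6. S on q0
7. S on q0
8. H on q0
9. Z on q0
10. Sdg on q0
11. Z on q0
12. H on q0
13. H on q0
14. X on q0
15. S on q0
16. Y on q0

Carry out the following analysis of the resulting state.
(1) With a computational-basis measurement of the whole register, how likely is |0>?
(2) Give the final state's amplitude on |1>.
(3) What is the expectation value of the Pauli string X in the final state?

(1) A full measurement returns |0> with probability 1/2.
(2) The amplitude on |1> is -sqrt(2)*exp(I*pi/4)/2.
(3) The observable X averages to -1.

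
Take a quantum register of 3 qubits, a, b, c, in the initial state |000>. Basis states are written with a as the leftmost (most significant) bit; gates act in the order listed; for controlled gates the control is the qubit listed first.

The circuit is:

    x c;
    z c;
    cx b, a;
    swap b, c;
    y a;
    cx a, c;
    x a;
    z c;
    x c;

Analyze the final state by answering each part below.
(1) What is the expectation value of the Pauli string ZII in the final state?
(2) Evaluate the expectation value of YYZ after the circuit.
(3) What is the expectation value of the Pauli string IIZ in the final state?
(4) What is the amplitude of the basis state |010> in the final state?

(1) The expectation value of ZII is 1.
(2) The expectation value of YYZ is 0.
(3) In the final state, IIZ has expectation 1.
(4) |010> carries amplitude I in the final state.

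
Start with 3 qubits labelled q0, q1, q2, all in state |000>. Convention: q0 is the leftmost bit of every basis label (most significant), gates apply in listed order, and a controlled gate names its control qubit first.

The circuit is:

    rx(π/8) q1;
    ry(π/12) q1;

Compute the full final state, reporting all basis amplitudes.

After the circuit, the state carries amplitude sqrt(1/2 - sqrt(2)/4)*cos(pi/16)/2 + sqrt(3)*sqrt(sqrt(2)/4 + 1/2)*cos(pi/16)/2 - sqrt(3)*I*sqrt(1/2 - sqrt(2)/4)*sin(pi/16)/2 + I*sqrt(sqrt(2)/4 + 1/2)*sin(pi/16)/2 on |000>, -sqrt(3)*sqrt(1/2 - sqrt(2)/4)*cos(pi/16)/2 + sqrt(sqrt(2)/4 + 1/2)*cos(pi/16)/2 - sqrt(3)*I*sqrt(sqrt(2)/4 + 1/2)*sin(pi/16)/2 - I*sqrt(1/2 - sqrt(2)/4)*sin(pi/16)/2 on |010>, and 0 on every other basis state.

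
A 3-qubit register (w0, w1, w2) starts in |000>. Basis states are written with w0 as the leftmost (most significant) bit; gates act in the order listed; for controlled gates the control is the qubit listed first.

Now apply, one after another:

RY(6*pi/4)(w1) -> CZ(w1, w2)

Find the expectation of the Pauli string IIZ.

The expectation value of IIZ is 1.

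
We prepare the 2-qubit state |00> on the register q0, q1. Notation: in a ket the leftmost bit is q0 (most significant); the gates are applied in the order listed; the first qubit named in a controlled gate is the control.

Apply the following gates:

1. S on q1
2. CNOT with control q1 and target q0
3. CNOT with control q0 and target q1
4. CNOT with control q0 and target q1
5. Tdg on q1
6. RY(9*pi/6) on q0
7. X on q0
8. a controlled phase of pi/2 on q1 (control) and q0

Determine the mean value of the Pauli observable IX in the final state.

The expectation value of IX is 0. Key observation: steps 3-4 multiply out to the identity, so the circuit reduces to the remaining gates.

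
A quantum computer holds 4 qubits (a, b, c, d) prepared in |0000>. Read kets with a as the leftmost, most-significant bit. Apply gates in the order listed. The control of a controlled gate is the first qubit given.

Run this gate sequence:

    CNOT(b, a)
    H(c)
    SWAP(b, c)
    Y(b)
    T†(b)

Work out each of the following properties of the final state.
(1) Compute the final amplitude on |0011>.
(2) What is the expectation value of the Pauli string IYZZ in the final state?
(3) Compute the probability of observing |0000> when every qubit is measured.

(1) The amplitude on |0011> is 0.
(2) The expectation value of IYZZ is sqrt(2)/2.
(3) A full measurement returns |0000> with probability 1/2.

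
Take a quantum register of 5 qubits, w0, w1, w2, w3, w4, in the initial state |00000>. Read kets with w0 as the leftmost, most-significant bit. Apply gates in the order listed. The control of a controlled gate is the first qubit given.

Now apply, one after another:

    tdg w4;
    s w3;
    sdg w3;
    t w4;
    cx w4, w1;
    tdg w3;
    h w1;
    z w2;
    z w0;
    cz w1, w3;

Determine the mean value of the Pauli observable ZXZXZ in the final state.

In the final state, ZXZXZ has expectation 0. Key observation: the block from step 1 through step 4 cancels to the identity and can be dropped.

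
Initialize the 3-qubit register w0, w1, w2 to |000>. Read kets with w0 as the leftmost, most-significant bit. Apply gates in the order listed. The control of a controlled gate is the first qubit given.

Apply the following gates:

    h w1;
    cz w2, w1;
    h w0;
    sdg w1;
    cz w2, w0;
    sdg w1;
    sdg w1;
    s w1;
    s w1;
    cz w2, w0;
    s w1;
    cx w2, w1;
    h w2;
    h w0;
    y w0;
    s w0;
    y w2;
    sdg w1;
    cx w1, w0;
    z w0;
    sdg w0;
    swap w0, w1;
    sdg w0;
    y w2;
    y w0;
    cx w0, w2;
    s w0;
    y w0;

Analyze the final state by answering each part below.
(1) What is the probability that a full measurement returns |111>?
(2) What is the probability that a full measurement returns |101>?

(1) Outcome |111> occurs with probability 0. Key observation: gates 4-11 undo each other exactly, leaving only the rest of the circuit to track.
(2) The probability of measuring |101> is 1/4.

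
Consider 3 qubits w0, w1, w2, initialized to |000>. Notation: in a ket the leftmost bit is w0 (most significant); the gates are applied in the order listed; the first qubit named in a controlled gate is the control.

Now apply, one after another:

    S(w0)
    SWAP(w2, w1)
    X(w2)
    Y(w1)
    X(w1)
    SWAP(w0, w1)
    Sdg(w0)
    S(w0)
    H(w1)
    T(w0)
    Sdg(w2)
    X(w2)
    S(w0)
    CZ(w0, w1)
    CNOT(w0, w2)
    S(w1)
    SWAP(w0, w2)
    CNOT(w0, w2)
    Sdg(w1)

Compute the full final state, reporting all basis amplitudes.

The final amplitudes are sqrt(2)/2 on |000>, sqrt(2)/2 on |010>, and 0 on every other basis state.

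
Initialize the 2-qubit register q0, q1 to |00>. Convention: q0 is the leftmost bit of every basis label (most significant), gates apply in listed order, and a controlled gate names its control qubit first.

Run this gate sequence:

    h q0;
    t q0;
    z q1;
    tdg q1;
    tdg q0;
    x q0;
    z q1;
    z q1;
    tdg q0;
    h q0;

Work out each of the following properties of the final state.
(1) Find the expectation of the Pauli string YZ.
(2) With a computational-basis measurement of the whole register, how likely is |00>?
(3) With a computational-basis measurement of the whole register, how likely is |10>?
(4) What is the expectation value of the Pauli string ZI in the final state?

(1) The expectation value of YZ is sqrt(2)/2.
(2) A full measurement returns |00> with probability sqrt(2)/4 + 1/2.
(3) The probability of measuring |10> is 1/2 - sqrt(2)/4.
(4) The expectation value of ZI is sqrt(2)/2.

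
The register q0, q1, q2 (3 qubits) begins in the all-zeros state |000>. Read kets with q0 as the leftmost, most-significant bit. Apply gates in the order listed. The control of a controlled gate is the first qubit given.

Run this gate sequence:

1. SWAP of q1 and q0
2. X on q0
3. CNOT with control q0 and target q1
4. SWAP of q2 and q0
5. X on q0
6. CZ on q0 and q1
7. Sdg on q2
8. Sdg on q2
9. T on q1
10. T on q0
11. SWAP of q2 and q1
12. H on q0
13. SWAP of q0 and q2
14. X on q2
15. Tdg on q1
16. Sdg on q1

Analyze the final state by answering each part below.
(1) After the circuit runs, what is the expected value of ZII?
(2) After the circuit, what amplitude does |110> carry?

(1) The expectation value of ZII is -1.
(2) The amplitude on |110> is sqrt(2)*exp(3*I*pi/4)/2.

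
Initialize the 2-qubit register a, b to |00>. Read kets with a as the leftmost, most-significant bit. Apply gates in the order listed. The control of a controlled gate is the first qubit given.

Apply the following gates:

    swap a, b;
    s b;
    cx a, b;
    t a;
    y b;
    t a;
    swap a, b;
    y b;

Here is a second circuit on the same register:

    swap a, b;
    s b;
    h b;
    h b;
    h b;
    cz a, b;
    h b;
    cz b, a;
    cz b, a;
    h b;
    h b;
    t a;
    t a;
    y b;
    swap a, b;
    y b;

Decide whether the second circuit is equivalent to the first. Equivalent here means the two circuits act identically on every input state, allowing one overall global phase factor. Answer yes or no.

Yes — the two circuits implement the same unitary up to a global phase.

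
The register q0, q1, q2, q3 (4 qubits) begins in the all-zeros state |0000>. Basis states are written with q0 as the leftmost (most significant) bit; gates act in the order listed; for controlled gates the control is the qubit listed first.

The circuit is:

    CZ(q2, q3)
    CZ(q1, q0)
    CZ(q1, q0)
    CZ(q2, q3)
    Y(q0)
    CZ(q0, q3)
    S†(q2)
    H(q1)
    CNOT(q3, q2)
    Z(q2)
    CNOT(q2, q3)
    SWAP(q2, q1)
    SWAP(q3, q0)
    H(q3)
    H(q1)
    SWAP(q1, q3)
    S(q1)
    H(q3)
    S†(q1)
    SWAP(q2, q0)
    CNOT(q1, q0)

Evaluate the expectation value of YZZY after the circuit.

The expectation value of YZZY is 0. Key observation: steps 1-4 multiply out to the identity, so the circuit reduces to the remaining gates.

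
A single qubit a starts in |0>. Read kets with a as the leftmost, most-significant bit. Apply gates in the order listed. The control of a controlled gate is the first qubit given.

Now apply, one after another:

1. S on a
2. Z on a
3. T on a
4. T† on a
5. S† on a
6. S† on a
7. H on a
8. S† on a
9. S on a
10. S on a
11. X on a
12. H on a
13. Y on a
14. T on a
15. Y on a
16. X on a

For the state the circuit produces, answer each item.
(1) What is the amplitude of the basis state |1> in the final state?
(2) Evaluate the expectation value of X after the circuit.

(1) The amplitude on |1> is (1 + I)*exp(I*pi/4)/2.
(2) The observable X averages to sqrt(2)/2.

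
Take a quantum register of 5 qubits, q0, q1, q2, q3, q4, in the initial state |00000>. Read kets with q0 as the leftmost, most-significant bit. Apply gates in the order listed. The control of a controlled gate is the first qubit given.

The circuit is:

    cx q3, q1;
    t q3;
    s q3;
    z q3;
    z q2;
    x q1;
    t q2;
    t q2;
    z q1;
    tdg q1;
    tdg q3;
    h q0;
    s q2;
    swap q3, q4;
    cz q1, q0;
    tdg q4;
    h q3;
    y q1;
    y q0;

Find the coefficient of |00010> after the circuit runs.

The final state's coefficient on |00010> equals exp(3*I*pi/4)/2.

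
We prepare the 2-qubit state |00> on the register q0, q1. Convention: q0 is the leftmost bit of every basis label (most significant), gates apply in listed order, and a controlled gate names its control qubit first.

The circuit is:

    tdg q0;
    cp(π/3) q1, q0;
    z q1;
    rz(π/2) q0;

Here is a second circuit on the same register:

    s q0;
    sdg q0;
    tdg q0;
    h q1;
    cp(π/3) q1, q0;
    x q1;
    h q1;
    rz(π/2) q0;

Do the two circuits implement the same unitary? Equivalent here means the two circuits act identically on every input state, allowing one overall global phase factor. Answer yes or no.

No — the two circuits implement different unitaries, even allowing a global phase.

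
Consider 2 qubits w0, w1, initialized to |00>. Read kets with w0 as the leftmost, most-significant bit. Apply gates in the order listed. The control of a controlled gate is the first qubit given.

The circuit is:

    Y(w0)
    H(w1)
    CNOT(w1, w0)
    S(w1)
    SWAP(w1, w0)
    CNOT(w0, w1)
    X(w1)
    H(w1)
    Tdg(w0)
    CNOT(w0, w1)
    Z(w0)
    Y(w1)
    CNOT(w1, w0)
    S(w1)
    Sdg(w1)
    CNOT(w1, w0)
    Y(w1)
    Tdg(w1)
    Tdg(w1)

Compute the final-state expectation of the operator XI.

The expectation value of XI is -sqrt(2)/2. Key observation: steps 12-17 multiply out to the identity, so the circuit reduces to the remaining gates.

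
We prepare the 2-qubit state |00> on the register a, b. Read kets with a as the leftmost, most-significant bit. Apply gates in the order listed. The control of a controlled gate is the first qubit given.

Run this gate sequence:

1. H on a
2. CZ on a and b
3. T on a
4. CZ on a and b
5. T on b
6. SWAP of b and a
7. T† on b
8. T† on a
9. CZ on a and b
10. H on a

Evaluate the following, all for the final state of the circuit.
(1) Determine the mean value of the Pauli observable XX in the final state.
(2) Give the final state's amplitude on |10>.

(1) In the final state, XX has expectation 1.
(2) The final state's coefficient on |10> equals 1/2.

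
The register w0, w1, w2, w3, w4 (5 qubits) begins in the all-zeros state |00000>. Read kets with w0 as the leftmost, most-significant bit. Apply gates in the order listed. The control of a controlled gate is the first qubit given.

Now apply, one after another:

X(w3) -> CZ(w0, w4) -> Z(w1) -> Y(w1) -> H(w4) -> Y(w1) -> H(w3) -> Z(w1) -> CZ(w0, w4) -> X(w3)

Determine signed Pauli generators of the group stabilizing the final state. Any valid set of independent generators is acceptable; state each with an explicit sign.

One valid set of independent stabilizer generators is -IIIXI, +IIIIX, +ZIIII, +IZIII, +IIZII (any independent generating set of the same group is equally correct).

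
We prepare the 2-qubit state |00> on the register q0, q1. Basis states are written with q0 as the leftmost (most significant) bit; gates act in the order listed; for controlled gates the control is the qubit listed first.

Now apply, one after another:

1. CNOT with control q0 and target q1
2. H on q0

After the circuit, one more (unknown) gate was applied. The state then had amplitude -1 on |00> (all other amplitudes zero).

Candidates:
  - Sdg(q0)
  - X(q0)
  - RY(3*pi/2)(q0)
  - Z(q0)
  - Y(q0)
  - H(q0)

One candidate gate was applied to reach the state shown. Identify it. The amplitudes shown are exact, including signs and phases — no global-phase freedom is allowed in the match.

It was RY(3*pi/2)(q0) that produced the state shown.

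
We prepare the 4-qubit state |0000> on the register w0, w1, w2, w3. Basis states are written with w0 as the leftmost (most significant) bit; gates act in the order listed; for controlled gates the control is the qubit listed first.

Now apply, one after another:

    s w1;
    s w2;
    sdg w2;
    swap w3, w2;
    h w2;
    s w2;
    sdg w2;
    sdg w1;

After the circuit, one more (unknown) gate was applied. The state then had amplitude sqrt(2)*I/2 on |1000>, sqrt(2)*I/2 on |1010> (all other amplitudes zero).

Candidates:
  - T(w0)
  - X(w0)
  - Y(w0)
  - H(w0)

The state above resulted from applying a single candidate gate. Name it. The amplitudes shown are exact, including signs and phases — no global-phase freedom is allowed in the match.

The unique candidate consistent with the amplitudes is Y(w0).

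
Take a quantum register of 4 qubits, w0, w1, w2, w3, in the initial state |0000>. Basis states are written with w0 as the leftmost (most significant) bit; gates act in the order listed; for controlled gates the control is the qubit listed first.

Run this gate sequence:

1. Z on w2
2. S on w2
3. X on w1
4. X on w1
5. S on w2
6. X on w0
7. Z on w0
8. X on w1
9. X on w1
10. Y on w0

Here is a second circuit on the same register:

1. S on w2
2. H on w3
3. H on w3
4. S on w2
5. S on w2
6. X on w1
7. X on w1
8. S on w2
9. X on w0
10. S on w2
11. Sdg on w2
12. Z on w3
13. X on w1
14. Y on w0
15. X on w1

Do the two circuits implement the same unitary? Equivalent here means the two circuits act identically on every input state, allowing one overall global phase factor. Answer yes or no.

No: there is an input state on which the two circuits produce genuinely different outputs (not merely differing by a phase).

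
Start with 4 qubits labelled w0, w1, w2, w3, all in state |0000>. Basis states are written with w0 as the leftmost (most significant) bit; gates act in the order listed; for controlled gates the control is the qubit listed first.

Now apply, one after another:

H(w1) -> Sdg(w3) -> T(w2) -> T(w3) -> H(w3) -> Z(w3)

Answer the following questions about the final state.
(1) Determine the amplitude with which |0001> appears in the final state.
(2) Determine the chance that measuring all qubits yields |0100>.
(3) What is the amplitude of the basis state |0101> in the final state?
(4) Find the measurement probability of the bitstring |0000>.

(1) The final state's coefficient on |0001> equals -1/2.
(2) The probability of measuring |0100> is 1/4.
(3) |0101> carries amplitude -1/2 in the final state.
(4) A full measurement returns |0000> with probability 1/4.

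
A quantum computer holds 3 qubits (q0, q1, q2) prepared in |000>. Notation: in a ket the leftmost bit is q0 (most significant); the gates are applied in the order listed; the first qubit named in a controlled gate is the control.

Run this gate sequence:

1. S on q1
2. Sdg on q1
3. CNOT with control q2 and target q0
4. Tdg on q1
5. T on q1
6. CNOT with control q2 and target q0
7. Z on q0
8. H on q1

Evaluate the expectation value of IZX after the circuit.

In the final state, IZX has expectation 0. Key observation: steps 3-6 multiply out to the identity, so the circuit reduces to the remaining gates.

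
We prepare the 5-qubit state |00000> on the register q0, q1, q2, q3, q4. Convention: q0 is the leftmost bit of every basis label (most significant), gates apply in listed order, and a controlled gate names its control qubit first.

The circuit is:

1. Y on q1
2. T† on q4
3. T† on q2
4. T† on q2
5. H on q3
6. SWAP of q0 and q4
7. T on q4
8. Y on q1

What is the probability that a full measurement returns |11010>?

A full measurement returns |11010> with probability 0.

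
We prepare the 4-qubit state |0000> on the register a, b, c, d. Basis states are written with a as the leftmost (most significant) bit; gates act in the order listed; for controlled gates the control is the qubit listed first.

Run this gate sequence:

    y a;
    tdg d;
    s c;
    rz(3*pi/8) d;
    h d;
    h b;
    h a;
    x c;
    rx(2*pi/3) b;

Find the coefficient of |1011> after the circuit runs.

The amplitude on |1011> is (sqrt(6) + sqrt(2)*I)*exp(13*I*pi/16)/8.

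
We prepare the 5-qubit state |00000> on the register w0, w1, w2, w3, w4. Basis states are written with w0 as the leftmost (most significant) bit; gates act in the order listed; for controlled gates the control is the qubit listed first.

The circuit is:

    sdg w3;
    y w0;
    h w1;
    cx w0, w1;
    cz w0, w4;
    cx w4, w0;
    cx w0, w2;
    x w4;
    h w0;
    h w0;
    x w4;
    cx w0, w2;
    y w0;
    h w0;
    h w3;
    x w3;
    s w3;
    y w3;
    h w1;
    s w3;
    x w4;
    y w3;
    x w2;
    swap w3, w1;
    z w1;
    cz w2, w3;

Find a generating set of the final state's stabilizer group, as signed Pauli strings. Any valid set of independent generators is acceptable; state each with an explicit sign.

One valid set of independent stabilizer generators is +XIIII, -IXIII, -IIZII, +IIIZI, -IIIIZ (any independent generating set of the same group is equally correct). Key observation: the block from step 7 through step 12 cancels to the identity and can be dropped.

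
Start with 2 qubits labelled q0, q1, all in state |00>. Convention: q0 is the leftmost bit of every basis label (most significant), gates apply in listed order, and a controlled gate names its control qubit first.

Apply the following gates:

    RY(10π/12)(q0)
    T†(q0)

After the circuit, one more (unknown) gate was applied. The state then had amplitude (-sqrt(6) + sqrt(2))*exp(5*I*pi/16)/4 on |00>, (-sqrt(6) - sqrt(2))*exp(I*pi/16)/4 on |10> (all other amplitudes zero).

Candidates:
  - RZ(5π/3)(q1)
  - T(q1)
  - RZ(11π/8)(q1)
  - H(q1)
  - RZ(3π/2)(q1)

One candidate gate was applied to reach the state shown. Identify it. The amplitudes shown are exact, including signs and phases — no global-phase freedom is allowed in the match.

The applied gate was RZ(11π/8)(q1).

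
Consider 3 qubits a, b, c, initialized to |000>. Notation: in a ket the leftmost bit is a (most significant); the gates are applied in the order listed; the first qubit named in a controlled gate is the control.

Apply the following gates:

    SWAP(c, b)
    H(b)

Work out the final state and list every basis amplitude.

After the circuit, the state carries amplitude sqrt(2)/2 on |000>, sqrt(2)/2 on |010>, and 0 on every other basis state.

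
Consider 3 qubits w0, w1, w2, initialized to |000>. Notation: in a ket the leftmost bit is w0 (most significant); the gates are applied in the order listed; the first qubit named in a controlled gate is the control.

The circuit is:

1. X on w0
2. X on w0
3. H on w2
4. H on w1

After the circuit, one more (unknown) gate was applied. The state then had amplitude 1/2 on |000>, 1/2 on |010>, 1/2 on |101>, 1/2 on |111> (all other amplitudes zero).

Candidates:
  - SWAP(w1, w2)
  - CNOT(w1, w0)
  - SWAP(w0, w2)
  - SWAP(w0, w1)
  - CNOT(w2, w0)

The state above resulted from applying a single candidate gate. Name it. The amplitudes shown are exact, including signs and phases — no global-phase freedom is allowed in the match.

It was CNOT(w2, w0) that produced the state shown. Key observation: the block from step 1 through step 2 cancels to the identity and can be dropped.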